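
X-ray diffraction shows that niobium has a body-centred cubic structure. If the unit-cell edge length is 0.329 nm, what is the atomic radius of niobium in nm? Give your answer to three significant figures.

0.142 nm

In a BCC lattice, atoms touch along the body diagonal, so √3·a = 4r.
r = √3·a/4 = 1.7321 × 0.329 / 4 = 0.142 nm.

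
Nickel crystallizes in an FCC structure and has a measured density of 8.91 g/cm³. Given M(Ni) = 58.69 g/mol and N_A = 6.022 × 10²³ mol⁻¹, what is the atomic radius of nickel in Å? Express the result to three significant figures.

For an FCC cell (Z = 4), a³ = Z·M/(N_A·ρ) = 4 × 58.69 / (6.022 × 10²³ × 8.910) = 4.375 × 10^-23 cm³, so a = 3.524 × 10^-8 cm = 3.524 Å.
Atoms touch along the face diagonal, so √2·a = 4r, so r = 0.3536 × a = 1.25 Å.

1.25 Å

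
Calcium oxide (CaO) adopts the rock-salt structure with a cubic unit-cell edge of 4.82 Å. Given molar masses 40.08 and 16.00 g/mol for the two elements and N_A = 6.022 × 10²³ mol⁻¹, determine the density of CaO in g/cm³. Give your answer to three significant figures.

3.33 g/cm³

The rock-salt structure contains Z = 4 formula units per cell; M(CaO) = 40.08 + 16.00 = 56.08 g/mol.
a³ = (4.820 × 10^-8 cm)³ = 1.120 × 10^-22 cm³.
ρ = 4 × 56.08 / (6.022 × 10²³ × 1.120 × 10^-22) = 3.326 g/cm³.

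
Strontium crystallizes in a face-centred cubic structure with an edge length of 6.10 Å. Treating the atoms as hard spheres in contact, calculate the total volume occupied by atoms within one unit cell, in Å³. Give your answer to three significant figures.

In an FCC lattice atoms touch along the face diagonal, so √2·a = 4r, so r = 0.3536a = 2.157 Å.
V_atoms = Z × (4/3)πr³ = 4 × (4/3)π × (2.157)³ = 168 Å³.

168 Å³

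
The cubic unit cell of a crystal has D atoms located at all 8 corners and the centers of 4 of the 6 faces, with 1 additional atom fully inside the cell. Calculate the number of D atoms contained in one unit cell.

Corner atoms are shared by 8 cells (1/8 each), face atoms by 2 (1/2 each), interior atoms are unshared.
Net atoms = 8 × 1/8 + 4 × 1/2 + 1 = 1 + 2 + 1 = 4.

4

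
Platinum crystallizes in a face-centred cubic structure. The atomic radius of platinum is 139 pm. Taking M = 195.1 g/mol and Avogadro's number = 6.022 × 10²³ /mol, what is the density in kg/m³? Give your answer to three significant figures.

21300 kg/m³

In an FCC lattice, atoms touch along the face diagonal, so √2·a = 4r, giving a = 393.2 pm = 3.932 × 10^-8 cm.
With Z = 4, ρ = Z·M/(N_A·a³) = 4 × 195.1 / (6.022 × 10²³ × 6.077 × 10^-23) = 21.33 g/cm³ = 21300 kg/m³.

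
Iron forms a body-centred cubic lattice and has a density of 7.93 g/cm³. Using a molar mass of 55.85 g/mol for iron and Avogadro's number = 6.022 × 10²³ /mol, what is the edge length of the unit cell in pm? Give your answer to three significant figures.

286 pm

With Z = 2 atoms per BCC cell, a³ = Z·M/(N_A·ρ) = 2 × 55.85 / (6.022 × 10²³ × 7.930 g/cm³) = 2.339 × 10^-23 cm³.
a = (2.339 × 10^-23)^(1/3) = 2.860 × 10^-8 cm = 286 pm.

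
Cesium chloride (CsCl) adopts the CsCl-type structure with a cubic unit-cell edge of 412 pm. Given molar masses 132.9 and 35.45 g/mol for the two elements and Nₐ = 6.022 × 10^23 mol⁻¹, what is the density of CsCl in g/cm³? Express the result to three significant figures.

4.00 g/cm³

The CsCl-type structure contains Z = 1 formula unit per cell; M(CsCl) = 132.9 + 35.45 = 168.35 g/mol.
a³ = (4.120 × 10^-8 cm)³ = 6.993 × 10^-23 cm³.
ρ = 1 × 168.35 / (6.022 × 10²³ × 6.993 × 10^-23) = 3.997 g/cm³.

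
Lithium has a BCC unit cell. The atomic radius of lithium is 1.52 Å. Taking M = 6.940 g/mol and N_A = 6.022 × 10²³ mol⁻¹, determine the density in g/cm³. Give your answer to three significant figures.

In a BCC lattice, atoms touch along the body diagonal, so √3·a = 4r, giving a = 3.510 Å = 3.510 × 10^-8 cm.
With Z = 2, ρ = Z·M/(N_A·a³) = 2 × 6.940 / (6.022 × 10²³ × 4.325 × 10^-23) = 0.5329 g/cm³.

0.533 g/cm³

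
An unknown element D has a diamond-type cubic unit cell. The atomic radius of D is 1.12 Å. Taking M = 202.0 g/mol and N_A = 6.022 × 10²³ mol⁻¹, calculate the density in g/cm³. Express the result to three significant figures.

19.4 g/cm³

In a diamond cubic lattice, nearest neighbors lie along the body diagonal with √3·a = 8r, giving a = 5.173 Å = 5.173 × 10^-8 cm.
With Z = 8, ρ = Z·M/(N_A·a³) = 8 × 202.0 / (6.022 × 10²³ × 1.384 × 10^-22) = 19.38 g/cm³.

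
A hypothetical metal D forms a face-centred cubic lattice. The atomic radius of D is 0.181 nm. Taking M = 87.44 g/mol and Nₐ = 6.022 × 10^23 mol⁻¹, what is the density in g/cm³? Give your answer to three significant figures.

In an FCC lattice, atoms touch along the face diagonal, so √2·a = 4r, giving a = 0.5119 nm = 5.119 × 10^-8 cm.
With Z = 4, ρ = Z·M/(N_A·a³) = 4 × 87.44 / (6.022 × 10²³ × 1.342 × 10^-22) = 4.329 g/cm³.

4.33 g/cm³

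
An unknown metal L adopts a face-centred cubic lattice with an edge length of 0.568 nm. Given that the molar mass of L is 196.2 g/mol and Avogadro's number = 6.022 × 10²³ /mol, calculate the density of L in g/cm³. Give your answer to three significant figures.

7.11 g/cm³

An FCC unit cell contains Z = 4 atoms.
Cell volume: a³ = (0.568 nm)³ = (5.680 × 10^-8 cm)³ = 1.833 × 10^-22 cm³.
ρ = Z·M/(N_A·a³) = 4 × 196.2 / (6.022 × 10²³ × 1.833 × 10^-22) = 7.112 g/cm³.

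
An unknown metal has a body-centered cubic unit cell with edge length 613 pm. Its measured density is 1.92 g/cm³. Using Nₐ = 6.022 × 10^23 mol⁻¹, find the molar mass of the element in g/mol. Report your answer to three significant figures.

133 g/mol

A BCC cell has Z = 2 atoms; a = 6.130 × 10^-8 cm.
M = ρ·N_A·a³/Z = 1.92 × 6.022 × 10²³ × 2.303 × 10^-22 / 2 = 133 g/mol.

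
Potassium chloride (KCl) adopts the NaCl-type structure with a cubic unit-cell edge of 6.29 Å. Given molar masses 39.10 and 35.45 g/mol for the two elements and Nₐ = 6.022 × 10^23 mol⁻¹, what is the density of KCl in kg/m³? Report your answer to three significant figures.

1990 kg/m³

The NaCl-type structure contains Z = 4 formula units per cell; M(KCl) = 39.10 + 35.45 = 74.55 g/mol.
a³ = (6.290 × 10^-8 cm)³ = 2.489 × 10^-22 cm³.
ρ = 4 × 74.55 / (6.022 × 10²³ × 2.489 × 10^-22) = 1.990 g/cm³ = 1990 kg/m³.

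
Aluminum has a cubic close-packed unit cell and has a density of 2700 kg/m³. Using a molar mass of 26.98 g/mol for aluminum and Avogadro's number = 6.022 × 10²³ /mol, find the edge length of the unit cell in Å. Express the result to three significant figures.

4.05 Å

With Z = 4 atoms per FCC cell, a³ = Z·M/(N_A·ρ) = 4 × 26.98 / (6.022 × 10²³ × 2.700 g/cm³) = 6.637 × 10^-23 cm³.
a = (6.637 × 10^-23)^(1/3) = 4.049 × 10^-8 cm = 4.05 Å.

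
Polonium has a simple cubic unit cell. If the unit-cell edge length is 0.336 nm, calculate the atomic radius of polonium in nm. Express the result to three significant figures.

In a simple cubic lattice, atoms touch along the cell edge, so a = 2r.
r = a/2 = 0.336/2 = 0.168 nm.

0.168 nm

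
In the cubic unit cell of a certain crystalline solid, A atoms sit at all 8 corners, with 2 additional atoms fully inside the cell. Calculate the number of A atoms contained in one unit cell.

Corner atoms are shared by 8 cells (1/8 each), interior atoms are unshared.
Net atoms = 8 × 1/8 + 2 = 1 + 2 = 3.

3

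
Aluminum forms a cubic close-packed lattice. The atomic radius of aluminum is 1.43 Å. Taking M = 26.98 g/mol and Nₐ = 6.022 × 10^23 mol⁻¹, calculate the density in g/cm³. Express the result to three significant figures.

2.71 g/cm³

In an FCC lattice, atoms touch along the face diagonal, so √2·a = 4r, giving a = 4.045 Å = 4.045 × 10^-8 cm.
With Z = 4, ρ = Z·M/(N_A·a³) = 4 × 26.98 / (6.022 × 10²³ × 6.617 × 10^-23) = 2.708 g/cm³.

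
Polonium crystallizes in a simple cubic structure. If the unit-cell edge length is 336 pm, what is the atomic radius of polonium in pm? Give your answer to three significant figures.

In a simple cubic lattice, atoms touch along the cell edge, so a = 2r.
r = a/2 = 336/2 = 168 pm.

168 pm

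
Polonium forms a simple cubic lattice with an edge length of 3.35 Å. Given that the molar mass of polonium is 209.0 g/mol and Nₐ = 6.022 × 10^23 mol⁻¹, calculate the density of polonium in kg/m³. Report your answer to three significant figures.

A simple cubic unit cell contains Z = 1 atom.
Cell volume: a³ = (3.35 Å)³ = (3.350 × 10^-8 cm)³ = 3.760 × 10^-23 cm³.
ρ = Z·M/(N_A·a³) = 1 × 209.0 / (6.022 × 10²³ × 3.760 × 10^-23) = 9.231 g/cm³ = 9230 kg/m³.

9230 kg/m³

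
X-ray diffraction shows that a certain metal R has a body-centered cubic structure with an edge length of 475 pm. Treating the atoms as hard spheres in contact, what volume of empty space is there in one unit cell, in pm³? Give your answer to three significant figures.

3.43 × 10^7 pm³

In a BCC lattice atoms touch along the body diagonal, so √3·a = 4r, so r = 0.4330a = 205.7 pm.
V_cell = a³ = 1.072 × 10^8 pm³; V_atoms = 2 × (4/3)πr³ = 7.290 × 10^7 pm³.
Empty space = 1.072 × 10^8 − 7.290 × 10^7 = 3.43 × 10^7 pm³.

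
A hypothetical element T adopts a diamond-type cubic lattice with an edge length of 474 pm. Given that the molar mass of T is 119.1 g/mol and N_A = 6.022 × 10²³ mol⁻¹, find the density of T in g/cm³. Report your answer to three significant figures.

A diamond cubic unit cell contains Z = 8 atoms.
Cell volume: a³ = (474 pm)³ = (4.740 × 10^-8 cm)³ = 1.065 × 10^-22 cm³.
ρ = Z·M/(N_A·a³) = 8 × 119.1 / (6.022 × 10²³ × 1.065 × 10^-22) = 14.86 g/cm³.

14.9 g/cm³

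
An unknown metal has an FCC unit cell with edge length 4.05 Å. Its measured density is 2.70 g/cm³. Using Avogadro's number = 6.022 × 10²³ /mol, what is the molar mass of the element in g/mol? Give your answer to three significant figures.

An FCC cell has Z = 4 atoms; a = 4.050 × 10^-8 cm.
M = ρ·N_A·a³/Z = 2.70 × 6.022 × 10²³ × 6.643 × 10^-23 / 4 = 27.0 g/mol.

27.0 g/mol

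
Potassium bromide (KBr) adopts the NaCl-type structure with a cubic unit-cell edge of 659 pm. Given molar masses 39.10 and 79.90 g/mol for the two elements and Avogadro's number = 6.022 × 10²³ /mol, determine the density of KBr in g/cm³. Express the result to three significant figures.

2.76 g/cm³

The NaCl-type structure contains Z = 4 formula units per cell; M(KBr) = 39.10 + 79.90 = 119.0 g/mol.
a³ = (6.590 × 10^-8 cm)³ = 2.862 × 10^-22 cm³.
ρ = 4 × 119.0 / (6.022 × 10²³ × 2.862 × 10^-22) = 2.762 g/cm³.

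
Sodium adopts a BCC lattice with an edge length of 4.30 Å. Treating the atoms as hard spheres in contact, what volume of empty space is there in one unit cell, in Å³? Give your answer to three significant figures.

25.4 Å³

In a BCC lattice atoms touch along the body diagonal, so √3·a = 4r, so r = 0.4330a = 1.862 Å.
V_cell = a³ = 79.51 Å³; V_atoms = 2 × (4/3)πr³ = 54.08 Å³.
Empty space = 79.51 − 54.08 = 25.4 Å³.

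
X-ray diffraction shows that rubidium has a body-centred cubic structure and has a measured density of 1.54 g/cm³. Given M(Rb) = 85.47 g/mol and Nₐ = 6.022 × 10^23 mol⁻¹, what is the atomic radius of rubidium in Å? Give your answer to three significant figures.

2.46 Å

For a BCC cell (Z = 2), a³ = Z·M/(N_A·ρ) = 2 × 85.47 / (6.022 × 10²³ × 1.540) = 1.843 × 10^-22 cm³, so a = 5.691 × 10^-8 cm = 5.691 Å.
Atoms touch along the body diagonal, so √3·a = 4r, so r = 0.4330 × a = 2.46 Å.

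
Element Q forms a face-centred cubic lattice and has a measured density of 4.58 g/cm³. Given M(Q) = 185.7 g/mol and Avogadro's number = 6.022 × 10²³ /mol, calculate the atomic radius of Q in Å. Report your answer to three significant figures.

2.28 Å

For an FCC cell (Z = 4), a³ = Z·M/(N_A·ρ) = 4 × 185.7 / (6.022 × 10²³ × 4.580) = 2.693 × 10^-22 cm³, so a = 6.458 × 10^-8 cm = 6.458 Å.
Atoms touch along the face diagonal, so √2·a = 4r, so r = 0.3536 × a = 2.28 Å.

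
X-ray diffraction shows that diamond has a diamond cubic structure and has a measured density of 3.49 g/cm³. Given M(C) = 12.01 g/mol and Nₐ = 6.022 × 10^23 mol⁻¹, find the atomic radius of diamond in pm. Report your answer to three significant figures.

For a diamond cubic cell (Z = 8), a³ = Z·M/(N_A·ρ) = 8 × 12.01 / (6.022 × 10²³ × 3.490) = 4.572 × 10^-23 cm³, so a = 3.576 × 10^-8 cm = 357.6 pm.
Nearest neighbors lie along the body diagonal with √3·a = 8r, so r = 0.2165 × a = 77.4 pm.

77.4 pm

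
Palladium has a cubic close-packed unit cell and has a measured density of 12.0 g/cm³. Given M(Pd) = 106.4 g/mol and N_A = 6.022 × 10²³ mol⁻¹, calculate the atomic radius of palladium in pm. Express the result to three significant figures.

138 pm

For an FCC cell (Z = 4), a³ = Z·M/(N_A·ρ) = 4 × 106.4 / (6.022 × 10²³ × 12.00) = 5.890 × 10^-23 cm³, so a = 3.891 × 10^-8 cm = 389.1 pm.
Atoms touch along the face diagonal, so √2·a = 4r, so r = 0.3536 × a = 138 pm.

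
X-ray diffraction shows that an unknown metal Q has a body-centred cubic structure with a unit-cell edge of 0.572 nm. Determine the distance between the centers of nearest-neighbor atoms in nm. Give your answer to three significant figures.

0.495 nm

In a BCC structure, atoms touch along the body diagonal, so √3·a = 4r; the nearest-neighbor distance equals 2r = 0.8660·a.
d = 0.8660 × 0.572 = 0.495 nm.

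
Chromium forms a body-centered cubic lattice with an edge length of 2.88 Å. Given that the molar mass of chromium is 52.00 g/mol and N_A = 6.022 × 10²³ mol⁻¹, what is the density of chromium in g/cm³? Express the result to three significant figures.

A BCC unit cell contains Z = 2 atoms.
Cell volume: a³ = (2.88 Å)³ = (2.880 × 10^-8 cm)³ = 2.389 × 10^-23 cm³.
ρ = Z·M/(N_A·a³) = 2 × 52.00 / (6.022 × 10²³ × 2.389 × 10^-23) = 7.230 g/cm³.

7.23 g/cm³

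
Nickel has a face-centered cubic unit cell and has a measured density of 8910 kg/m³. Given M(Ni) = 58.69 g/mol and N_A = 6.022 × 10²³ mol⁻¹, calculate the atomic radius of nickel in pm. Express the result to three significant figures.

125 pm

For an FCC cell (Z = 4), a³ = Z·M/(N_A·ρ) = 4 × 58.69 / (6.022 × 10²³ × 8.910) = 4.375 × 10^-23 cm³, so a = 3.524 × 10^-8 cm = 352.4 pm.
Atoms touch along the face diagonal, so √2·a = 4r, so r = 0.3536 × a = 125 pm.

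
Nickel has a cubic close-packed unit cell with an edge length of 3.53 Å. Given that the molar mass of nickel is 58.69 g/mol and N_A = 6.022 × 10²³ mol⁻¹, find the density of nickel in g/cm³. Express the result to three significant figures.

8.86 g/cm³

An FCC unit cell contains Z = 4 atoms.
Cell volume: a³ = (3.53 Å)³ = (3.530 × 10^-8 cm)³ = 4.399 × 10^-23 cm³.
ρ = Z·M/(N_A·a³) = 4 × 58.69 / (6.022 × 10²³ × 4.399 × 10^-23) = 8.863 g/cm³.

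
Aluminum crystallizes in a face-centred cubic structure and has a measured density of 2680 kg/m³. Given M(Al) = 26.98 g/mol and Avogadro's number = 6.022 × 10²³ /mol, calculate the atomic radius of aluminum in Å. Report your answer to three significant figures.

For an FCC cell (Z = 4), a³ = Z·M/(N_A·ρ) = 4 × 26.98 / (6.022 × 10²³ × 2.680) = 6.687 × 10^-23 cm³, so a = 4.059 × 10^-8 cm = 4.059 Å.
Atoms touch along the face diagonal, so √2·a = 4r, so r = 0.3536 × a = 1.44 Å.

1.44 Å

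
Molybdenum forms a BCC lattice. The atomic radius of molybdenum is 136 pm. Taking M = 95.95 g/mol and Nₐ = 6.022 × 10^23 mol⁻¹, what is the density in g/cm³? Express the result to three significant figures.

In a BCC lattice, atoms touch along the body diagonal, so √3·a = 4r, giving a = 314.1 pm = 3.141 × 10^-8 cm.
With Z = 2, ρ = Z·M/(N_A·a³) = 2 × 95.95 / (6.022 × 10²³ × 3.098 × 10^-23) = 10.29 g/cm³.

10.3 g/cm³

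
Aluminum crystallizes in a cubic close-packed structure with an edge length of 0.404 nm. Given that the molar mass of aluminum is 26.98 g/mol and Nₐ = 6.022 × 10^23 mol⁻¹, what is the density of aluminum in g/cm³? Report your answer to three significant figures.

2.72 g/cm³

An FCC unit cell contains Z = 4 atoms.
Cell volume: a³ = (0.404 nm)³ = (4.040 × 10^-8 cm)³ = 6.594 × 10^-23 cm³.
ρ = Z·M/(N_A·a³) = 4 × 26.98 / (6.022 × 10²³ × 6.594 × 10^-23) = 2.718 g/cm³.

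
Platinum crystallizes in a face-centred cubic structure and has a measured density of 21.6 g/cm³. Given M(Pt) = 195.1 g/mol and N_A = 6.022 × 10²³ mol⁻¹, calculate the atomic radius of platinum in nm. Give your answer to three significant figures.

For an FCC cell (Z = 4), a³ = Z·M/(N_A·ρ) = 4 × 195.1 / (6.022 × 10²³ × 21.60) = 6.000 × 10^-23 cm³, so a = 3.915 × 10^-8 cm = 0.3915 nm.
Atoms touch along the face diagonal, so √2·a = 4r, so r = 0.3536 × a = 0.138 nm.

0.138 nm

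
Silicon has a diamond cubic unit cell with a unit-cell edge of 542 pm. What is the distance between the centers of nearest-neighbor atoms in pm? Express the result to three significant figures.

235 pm

In a diamond cubic structure, nearest neighbors lie along the body diagonal with √3·a = 8r; the nearest-neighbor distance equals 2r = 0.4330·a.
d = 0.4330 × 542 = 235 pm.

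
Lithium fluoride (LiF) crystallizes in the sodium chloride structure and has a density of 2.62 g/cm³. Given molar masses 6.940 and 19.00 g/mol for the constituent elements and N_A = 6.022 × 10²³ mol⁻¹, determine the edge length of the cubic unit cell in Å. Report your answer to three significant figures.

M(LiF) = 25.94 g/mol; Z = 4 formula units per cell.
a³ = Z·M/(N_A·ρ) = 4 × 25.94 / (6.022 × 10²³ × 2.62) = 6.576 × 10^-23 cm³, so a = 4.036 × 10^-8 cm = 4.04 Å.

4.04 Å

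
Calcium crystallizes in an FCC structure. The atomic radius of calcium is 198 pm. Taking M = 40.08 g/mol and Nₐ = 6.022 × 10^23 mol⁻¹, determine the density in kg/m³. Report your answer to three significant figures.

1520 kg/m³

In an FCC lattice, atoms touch along the face diagonal, so √2·a = 4r, giving a = 560.0 pm = 5.600 × 10^-8 cm.
With Z = 4, ρ = Z·M/(N_A·a³) = 4 × 40.08 / (6.022 × 10²³ × 1.756 × 10^-22) = 1.516 g/cm³ = 1520 kg/m³.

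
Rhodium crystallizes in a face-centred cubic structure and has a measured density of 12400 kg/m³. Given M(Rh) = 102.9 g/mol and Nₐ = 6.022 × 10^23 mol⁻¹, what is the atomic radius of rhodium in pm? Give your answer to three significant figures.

135 pm

For an FCC cell (Z = 4), a³ = Z·M/(N_A·ρ) = 4 × 102.9 / (6.022 × 10²³ × 12.40) = 5.512 × 10^-23 cm³, so a = 3.806 × 10^-8 cm = 380.6 pm.
Atoms touch along the face diagonal, so √2·a = 4r, so r = 0.3536 × a = 135 pm.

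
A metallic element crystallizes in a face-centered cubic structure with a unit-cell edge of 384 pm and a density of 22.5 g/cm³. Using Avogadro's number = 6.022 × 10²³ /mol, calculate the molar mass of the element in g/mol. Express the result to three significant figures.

An FCC cell has Z = 4 atoms; a = 3.840 × 10^-8 cm.
M = ρ·N_A·a³/Z = 22.5 × 6.022 × 10²³ × 5.662 × 10^-23 / 4 = 192 g/mol.

192 g/mol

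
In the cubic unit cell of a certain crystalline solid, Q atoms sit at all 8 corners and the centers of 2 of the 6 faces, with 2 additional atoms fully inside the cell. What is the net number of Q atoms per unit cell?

4

Corner atoms are shared by 8 cells (1/8 each), face atoms by 2 (1/2 each), interior atoms are unshared.
Net atoms = 8 × 1/8 + 2 × 1/2 + 2 = 1 + 1 + 2 = 4.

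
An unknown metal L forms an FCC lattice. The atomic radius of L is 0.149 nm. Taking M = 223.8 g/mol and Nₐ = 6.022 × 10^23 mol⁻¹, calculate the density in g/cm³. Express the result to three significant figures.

In an FCC lattice, atoms touch along the face diagonal, so √2·a = 4r, giving a = 0.4214 nm = 4.214 × 10^-8 cm.
With Z = 4, ρ = Z·M/(N_A·a³) = 4 × 223.8 / (6.022 × 10²³ × 7.485 × 10^-23) = 19.86 g/cm³.

19.9 g/cm³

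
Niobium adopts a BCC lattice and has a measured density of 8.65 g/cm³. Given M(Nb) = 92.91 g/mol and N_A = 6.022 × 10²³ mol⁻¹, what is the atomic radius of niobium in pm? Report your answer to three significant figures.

For a BCC cell (Z = 2), a³ = Z·M/(N_A·ρ) = 2 × 92.91 / (6.022 × 10²³ × 8.650) = 3.567 × 10^-23 cm³, so a = 3.292 × 10^-8 cm = 329.2 pm.
Atoms touch along the body diagonal, so √3·a = 4r, so r = 0.4330 × a = 143 pm.

143 pm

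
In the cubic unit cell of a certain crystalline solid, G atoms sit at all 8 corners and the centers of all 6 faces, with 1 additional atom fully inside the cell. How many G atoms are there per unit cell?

5

Corner atoms are shared by 8 cells (1/8 each), face atoms by 2 (1/2 each), interior atoms are unshared.
Net atoms = 8 × 1/8 + 6 × 1/2 + 1 = 1 + 3 + 1 = 5.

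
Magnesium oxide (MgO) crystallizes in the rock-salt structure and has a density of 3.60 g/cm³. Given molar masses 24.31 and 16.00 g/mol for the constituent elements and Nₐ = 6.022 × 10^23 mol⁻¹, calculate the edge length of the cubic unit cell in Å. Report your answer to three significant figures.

M(MgO) = 40.31 g/mol; Z = 4 formula units per cell.
a³ = Z·M/(N_A·ρ) = 4 × 40.31 / (6.022 × 10²³ × 3.60) = 7.438 × 10^-23 cm³, so a = 4.205 × 10^-8 cm = 4.21 Å.

4.21 Å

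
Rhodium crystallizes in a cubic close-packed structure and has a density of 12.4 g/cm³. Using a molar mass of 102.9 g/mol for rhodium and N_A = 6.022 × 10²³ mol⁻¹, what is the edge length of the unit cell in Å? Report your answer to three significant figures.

3.81 Å

With Z = 4 atoms per FCC cell, a³ = Z·M/(N_A·ρ) = 4 × 102.9 / (6.022 × 10²³ × 12.40 g/cm³) = 5.512 × 10^-23 cm³.
a = (5.512 × 10^-23)^(1/3) = 3.806 × 10^-8 cm = 3.81 Å.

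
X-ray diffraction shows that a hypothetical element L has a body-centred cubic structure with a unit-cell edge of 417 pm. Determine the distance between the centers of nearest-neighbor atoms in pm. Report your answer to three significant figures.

361 pm

In a BCC structure, atoms touch along the body diagonal, so √3·a = 4r; the nearest-neighbor distance equals 2r = 0.8660·a.
d = 0.8660 × 417 = 361 pm.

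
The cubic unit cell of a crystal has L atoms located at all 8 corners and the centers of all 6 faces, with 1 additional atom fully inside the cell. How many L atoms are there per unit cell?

Corner atoms are shared by 8 cells (1/8 each), face atoms by 2 (1/2 each), interior atoms are unshared.
Net atoms = 8 × 1/8 + 6 × 1/2 + 1 = 1 + 3 + 1 = 5.

5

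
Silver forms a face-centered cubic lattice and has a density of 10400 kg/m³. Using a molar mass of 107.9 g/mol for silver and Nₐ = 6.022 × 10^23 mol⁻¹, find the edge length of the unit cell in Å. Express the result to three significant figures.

4.10 Å

With Z = 4 atoms per FCC cell, a³ = Z·M/(N_A·ρ) = 4 × 107.9 / (6.022 × 10²³ × 10.40 g/cm³) = 6.891 × 10^-23 cm³.
a = (6.891 × 10^-23)^(1/3) = 4.100 × 10^-8 cm = 4.10 Å.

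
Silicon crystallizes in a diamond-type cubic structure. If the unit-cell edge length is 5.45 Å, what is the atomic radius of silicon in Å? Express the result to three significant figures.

1.18 Å

In a diamond cubic lattice, nearest neighbors lie along the body diagonal with √3·a = 8r.
r = √3·a/8 = 1.7321 × 5.45 / 8 = 1.18 Å.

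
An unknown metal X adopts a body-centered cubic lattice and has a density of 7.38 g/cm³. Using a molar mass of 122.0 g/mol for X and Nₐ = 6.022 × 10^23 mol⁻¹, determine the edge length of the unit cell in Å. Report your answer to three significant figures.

3.80 Å

With Z = 2 atoms per BCC cell, a³ = Z·M/(N_A·ρ) = 2 × 122.0 / (6.022 × 10²³ × 7.380 g/cm³) = 5.490 × 10^-23 cm³.
a = (5.490 × 10^-23)^(1/3) = 3.801 × 10^-8 cm = 3.80 Å.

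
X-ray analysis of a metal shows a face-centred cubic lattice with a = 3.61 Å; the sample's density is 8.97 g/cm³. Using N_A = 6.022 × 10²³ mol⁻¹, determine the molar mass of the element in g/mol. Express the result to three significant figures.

63.5 g/mol

An FCC cell has Z = 4 atoms; a = 3.610 × 10^-8 cm.
M = ρ·N_A·a³/Z = 8.97 × 6.022 × 10²³ × 4.705 × 10^-23 / 4 = 63.5 g/mol.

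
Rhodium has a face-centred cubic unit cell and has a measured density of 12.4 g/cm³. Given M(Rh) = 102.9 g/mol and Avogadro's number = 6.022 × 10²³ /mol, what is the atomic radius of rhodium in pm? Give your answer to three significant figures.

135 pm

For an FCC cell (Z = 4), a³ = Z·M/(N_A·ρ) = 4 × 102.9 / (6.022 × 10²³ × 12.40) = 5.512 × 10^-23 cm³, so a = 3.806 × 10^-8 cm = 380.6 pm.
Atoms touch along the face diagonal, so √2·a = 4r, so r = 0.3536 × a = 135 pm.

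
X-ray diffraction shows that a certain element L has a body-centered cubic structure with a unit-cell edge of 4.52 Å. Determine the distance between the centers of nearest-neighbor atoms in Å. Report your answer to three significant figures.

In a BCC structure, atoms touch along the body diagonal, so √3·a = 4r; the nearest-neighbor distance equals 2r = 0.8660·a.
d = 0.8660 × 4.52 = 3.91 Å.

3.91 Å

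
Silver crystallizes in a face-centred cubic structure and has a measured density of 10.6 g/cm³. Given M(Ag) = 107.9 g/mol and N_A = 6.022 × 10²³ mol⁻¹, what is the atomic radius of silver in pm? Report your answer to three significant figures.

144 pm

For an FCC cell (Z = 4), a³ = Z·M/(N_A·ρ) = 4 × 107.9 / (6.022 × 10²³ × 10.60) = 6.761 × 10^-23 cm³, so a = 4.074 × 10^-8 cm = 407.4 pm.
Atoms touch along the face diagonal, so √2·a = 4r, so r = 0.3536 × a = 144 pm.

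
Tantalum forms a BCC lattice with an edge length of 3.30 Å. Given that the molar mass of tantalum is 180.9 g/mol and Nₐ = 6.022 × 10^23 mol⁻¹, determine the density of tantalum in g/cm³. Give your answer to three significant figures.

A BCC unit cell contains Z = 2 atoms.
Cell volume: a³ = (3.30 Å)³ = (3.300 × 10^-8 cm)³ = 3.594 × 10^-23 cm³.
ρ = Z·M/(N_A·a³) = 2 × 180.9 / (6.022 × 10²³ × 3.594 × 10^-23) = 16.72 g/cm³.

16.7 g/cm³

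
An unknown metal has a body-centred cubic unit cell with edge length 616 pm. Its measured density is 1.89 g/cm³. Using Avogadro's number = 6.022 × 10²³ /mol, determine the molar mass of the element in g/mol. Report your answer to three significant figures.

A BCC cell has Z = 2 atoms; a = 6.160 × 10^-8 cm.
M = ρ·N_A·a³/Z = 1.89 × 6.022 × 10²³ × 2.337 × 10^-22 / 2 = 133 g/mol.

133 g/mol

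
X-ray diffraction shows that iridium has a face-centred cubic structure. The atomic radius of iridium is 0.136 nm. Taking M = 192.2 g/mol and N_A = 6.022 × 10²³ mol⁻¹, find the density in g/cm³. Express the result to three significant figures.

22.4 g/cm³

In an FCC lattice, atoms touch along the face diagonal, so √2·a = 4r, giving a = 0.3847 nm = 3.847 × 10^-8 cm.
With Z = 4, ρ = Z·M/(N_A·a³) = 4 × 192.2 / (6.022 × 10²³ × 5.692 × 10^-23) = 22.43 g/cm³.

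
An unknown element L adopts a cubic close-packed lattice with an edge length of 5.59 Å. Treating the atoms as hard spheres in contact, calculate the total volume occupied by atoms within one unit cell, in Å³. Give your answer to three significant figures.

In an FCC lattice atoms touch along the face diagonal, so √2·a = 4r, so r = 0.3536a = 1.976 Å.
V_atoms = Z × (4/3)πr³ = 4 × (4/3)π × (1.976)³ = 129 Å³.

129 Å³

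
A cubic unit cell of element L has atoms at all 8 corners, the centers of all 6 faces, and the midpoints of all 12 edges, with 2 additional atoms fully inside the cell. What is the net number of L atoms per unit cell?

9

Corner atoms are shared by 8 cells (1/8 each), face atoms by 2 (1/2 each), edge atoms by 4 (1/4 each), interior atoms are unshared.
Net atoms = 8 × 1/8 + 6 × 1/2 + 12 × 1/4 + 2 = 1 + 3 + 3 + 2 = 9.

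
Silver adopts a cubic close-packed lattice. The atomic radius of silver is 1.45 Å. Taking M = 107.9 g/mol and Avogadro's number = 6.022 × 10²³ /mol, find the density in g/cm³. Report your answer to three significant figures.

In an FCC lattice, atoms touch along the face diagonal, so √2·a = 4r, giving a = 4.101 Å = 4.101 × 10^-8 cm.
With Z = 4, ρ = Z·M/(N_A·a³) = 4 × 107.9 / (6.022 × 10²³ × 6.898 × 10^-23) = 10.39 g/cm³.

10.4 g/cm³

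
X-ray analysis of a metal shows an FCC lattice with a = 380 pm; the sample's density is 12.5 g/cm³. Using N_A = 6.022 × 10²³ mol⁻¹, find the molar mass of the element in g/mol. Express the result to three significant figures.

An FCC cell has Z = 4 atoms; a = 3.800 × 10^-8 cm.
M = ρ·N_A·a³/Z = 12.5 × 6.022 × 10²³ × 5.487 × 10^-23 / 4 = 103 g/mol.

103 g/mol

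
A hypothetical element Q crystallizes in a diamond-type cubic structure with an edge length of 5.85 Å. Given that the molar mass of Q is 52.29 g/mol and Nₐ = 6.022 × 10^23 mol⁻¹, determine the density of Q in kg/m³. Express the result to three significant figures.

3470 kg/m³

A diamond cubic unit cell contains Z = 8 atoms.
Cell volume: a³ = (5.85 Å)³ = (5.850 × 10^-8 cm)³ = 2.002 × 10^-22 cm³.
ρ = Z·M/(N_A·a³) = 8 × 52.29 / (6.022 × 10²³ × 2.002 × 10^-22) = 3.470 g/cm³ = 3470 kg/m³.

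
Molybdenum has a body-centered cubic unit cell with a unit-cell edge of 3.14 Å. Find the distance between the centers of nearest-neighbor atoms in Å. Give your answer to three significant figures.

In a BCC structure, atoms touch along the body diagonal, so √3·a = 4r; the nearest-neighbor distance equals 2r = 0.8660·a.
d = 0.8660 × 3.14 = 2.72 Å.

2.72 Å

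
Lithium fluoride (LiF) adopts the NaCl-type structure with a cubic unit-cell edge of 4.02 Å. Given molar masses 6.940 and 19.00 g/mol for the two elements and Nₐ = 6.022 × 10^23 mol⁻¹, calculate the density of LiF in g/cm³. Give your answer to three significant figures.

2.65 g/cm³

The NaCl-type structure contains Z = 4 formula units per cell; M(LiF) = 6.940 + 19.00 = 25.94 g/mol.
a³ = (4.020 × 10^-8 cm)³ = 6.496 × 10^-23 cm³.
ρ = 4 × 25.94 / (6.022 × 10²³ × 6.496 × 10^-23) = 2.652 g/cm³.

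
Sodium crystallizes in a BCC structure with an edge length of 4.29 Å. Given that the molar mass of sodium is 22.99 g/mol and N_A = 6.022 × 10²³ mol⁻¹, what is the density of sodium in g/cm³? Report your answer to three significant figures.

A BCC unit cell contains Z = 2 atoms.
Cell volume: a³ = (4.29 Å)³ = (4.290 × 10^-8 cm)³ = 7.895 × 10^-23 cm³.
ρ = Z·M/(N_A·a³) = 2 × 22.99 / (6.022 × 10²³ × 7.895 × 10^-23) = 0.9671 g/cm³.

0.967 g/cm³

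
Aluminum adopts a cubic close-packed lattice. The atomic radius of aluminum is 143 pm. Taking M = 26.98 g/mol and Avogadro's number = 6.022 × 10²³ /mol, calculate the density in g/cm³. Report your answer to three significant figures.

2.71 g/cm³

In an FCC lattice, atoms touch along the face diagonal, so √2·a = 4r, giving a = 404.5 pm = 4.045 × 10^-8 cm.
With Z = 4, ρ = Z·M/(N_A·a³) = 4 × 26.98 / (6.022 × 10²³ × 6.617 × 10^-23) = 2.708 g/cm³.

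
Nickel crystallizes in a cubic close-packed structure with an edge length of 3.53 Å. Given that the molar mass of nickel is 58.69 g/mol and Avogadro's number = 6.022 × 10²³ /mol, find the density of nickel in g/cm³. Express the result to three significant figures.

8.86 g/cm³

An FCC unit cell contains Z = 4 atoms.
Cell volume: a³ = (3.53 Å)³ = (3.530 × 10^-8 cm)³ = 4.399 × 10^-23 cm³.
ρ = Z·M/(N_A·a³) = 4 × 58.69 / (6.022 × 10²³ × 4.399 × 10^-23) = 8.863 g/cm³.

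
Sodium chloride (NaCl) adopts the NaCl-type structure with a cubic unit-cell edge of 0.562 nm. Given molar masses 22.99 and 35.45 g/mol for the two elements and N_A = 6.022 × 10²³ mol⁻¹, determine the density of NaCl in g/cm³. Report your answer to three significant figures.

The NaCl-type structure contains Z = 4 formula units per cell; M(NaCl) = 22.99 + 35.45 = 58.44 g/mol.
a³ = (5.620 × 10^-8 cm)³ = 1.775 × 10^-22 cm³.
ρ = 4 × 58.44 / (6.022 × 10²³ × 1.775 × 10^-22) = 2.187 g/cm³.

2.19 g/cm³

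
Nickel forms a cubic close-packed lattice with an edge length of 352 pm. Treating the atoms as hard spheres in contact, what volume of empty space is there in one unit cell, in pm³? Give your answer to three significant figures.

1.13 × 10^7 pm³

In an FCC lattice atoms touch along the face diagonal, so √2·a = 4r, so r = 0.3536a = 124.5 pm.
V_cell = a³ = 4.361 × 10^7 pm³; V_atoms = 4 × (4/3)πr³ = 3.230 × 10^7 pm³.
Empty space = 4.361 × 10^7 − 3.230 × 10^7 = 1.13 × 10^7 pm³.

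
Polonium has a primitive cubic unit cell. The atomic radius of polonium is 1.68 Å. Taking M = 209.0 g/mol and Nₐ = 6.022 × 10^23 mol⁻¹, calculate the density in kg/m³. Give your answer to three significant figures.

In a simple cubic lattice, atoms touch along the cell edge, so a = 2r, giving a = 3.360 Å = 3.360 × 10^-8 cm.
With Z = 1, ρ = Z·M/(N_A·a³) = 1 × 209.0 / (6.022 × 10²³ × 3.793 × 10^-23) = 9.149 g/cm³ = 9150 kg/m³.

9150 kg/m³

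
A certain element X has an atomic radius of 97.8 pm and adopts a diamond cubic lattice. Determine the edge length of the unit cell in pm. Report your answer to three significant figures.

In a diamond cubic lattice, nearest neighbors lie along the body diagonal with √3·a = 8r.
a = 8r/√3 = 8 × 97.8 / 1.7321 = 452 pm.

452 pm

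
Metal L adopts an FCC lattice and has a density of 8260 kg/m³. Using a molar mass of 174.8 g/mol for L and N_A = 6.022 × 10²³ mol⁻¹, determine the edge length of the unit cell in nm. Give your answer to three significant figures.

0.520 nm

With Z = 4 atoms per FCC cell, a³ = Z·M/(N_A·ρ) = 4 × 174.8 / (6.022 × 10²³ × 8.260 g/cm³) = 1.406 × 10^-22 cm³.
a = (1.406 × 10^-22)^(1/3) = 5.199 × 10^-8 cm = 0.520 nm.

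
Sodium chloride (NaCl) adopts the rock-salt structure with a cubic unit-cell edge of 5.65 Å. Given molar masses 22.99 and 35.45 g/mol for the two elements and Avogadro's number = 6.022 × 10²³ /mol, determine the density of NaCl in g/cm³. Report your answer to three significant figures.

2.15 g/cm³

The rock-salt structure contains Z = 4 formula units per cell; M(NaCl) = 22.99 + 35.45 = 58.44 g/mol.
a³ = (5.650 × 10^-8 cm)³ = 1.804 × 10^-22 cm³.
ρ = 4 × 58.44 / (6.022 × 10²³ × 1.804 × 10^-22) = 2.152 g/cm³.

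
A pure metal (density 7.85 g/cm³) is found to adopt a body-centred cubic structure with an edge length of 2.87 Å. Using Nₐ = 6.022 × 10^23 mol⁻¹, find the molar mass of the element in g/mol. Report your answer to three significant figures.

A BCC cell has Z = 2 atoms; a = 2.870 × 10^-8 cm.
M = ρ·N_A·a³/Z = 7.85 × 6.022 × 10²³ × 2.364 × 10^-23 / 2 = 55.9 g/mol.

55.9 g/mol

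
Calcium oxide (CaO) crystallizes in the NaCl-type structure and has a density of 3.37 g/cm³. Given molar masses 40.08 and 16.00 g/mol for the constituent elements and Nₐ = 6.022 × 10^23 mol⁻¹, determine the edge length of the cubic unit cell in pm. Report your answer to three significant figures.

M(CaO) = 56.08 g/mol; Z = 4 formula units per cell.
a³ = Z·M/(N_A·ρ) = 4 × 56.08 / (6.022 × 10²³ × 3.37) = 1.105 × 10^-22 cm³, so a = 4.799 × 10^-8 cm = 480 pm.

480 pm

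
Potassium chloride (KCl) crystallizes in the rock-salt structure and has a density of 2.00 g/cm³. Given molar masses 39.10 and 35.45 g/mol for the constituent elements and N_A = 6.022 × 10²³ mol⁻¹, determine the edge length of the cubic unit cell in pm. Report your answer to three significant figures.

M(KCl) = 74.55 g/mol; Z = 4 formula units per cell.
a³ = Z·M/(N_A·ρ) = 4 × 74.55 / (6.022 × 10²³ × 2.00) = 2.476 × 10^-22 cm³, so a = 6.279 × 10^-8 cm = 628 pm.

628 pm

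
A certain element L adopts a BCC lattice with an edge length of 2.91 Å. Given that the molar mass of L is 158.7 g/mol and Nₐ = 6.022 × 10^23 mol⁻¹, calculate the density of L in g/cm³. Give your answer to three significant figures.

21.4 g/cm³

A BCC unit cell contains Z = 2 atoms.
Cell volume: a³ = (2.91 Å)³ = (2.910 × 10^-8 cm)³ = 2.464 × 10^-23 cm³.
ρ = Z·M/(N_A·a³) = 2 × 158.7 / (6.022 × 10²³ × 2.464 × 10^-23) = 21.39 g/cm³.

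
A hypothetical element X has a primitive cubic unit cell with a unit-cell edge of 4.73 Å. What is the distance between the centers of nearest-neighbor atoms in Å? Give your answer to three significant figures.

4.73 Å

In a simple cubic structure, atoms touch along the cell edge, so a = 2r; the nearest-neighbor distance equals 2r = 1.000·a.
d = 1.000 × 4.73 = 4.73 Å.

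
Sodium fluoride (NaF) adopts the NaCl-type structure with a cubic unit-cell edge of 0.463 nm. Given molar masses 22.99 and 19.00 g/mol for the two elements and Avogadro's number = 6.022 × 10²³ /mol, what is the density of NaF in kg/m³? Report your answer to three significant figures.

The NaCl-type structure contains Z = 4 formula units per cell; M(NaF) = 22.99 + 19.00 = 41.99 g/mol.
a³ = (4.630 × 10^-8 cm)³ = 9.925 × 10^-23 cm³.
ρ = 4 × 41.99 / (6.022 × 10²³ × 9.925 × 10^-23) = 2.810 g/cm³ = 2810 kg/m³.

2810 kg/m³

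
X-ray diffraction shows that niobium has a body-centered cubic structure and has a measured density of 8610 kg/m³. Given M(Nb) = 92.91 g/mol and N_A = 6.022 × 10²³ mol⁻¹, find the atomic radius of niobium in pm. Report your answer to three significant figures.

For a BCC cell (Z = 2), a³ = Z·M/(N_A·ρ) = 2 × 92.91 / (6.022 × 10²³ × 8.610) = 3.584 × 10^-23 cm³, so a = 3.297 × 10^-8 cm = 329.7 pm.
Atoms touch along the body diagonal, so √3·a = 4r, so r = 0.4330 × a = 143 pm.

143 pm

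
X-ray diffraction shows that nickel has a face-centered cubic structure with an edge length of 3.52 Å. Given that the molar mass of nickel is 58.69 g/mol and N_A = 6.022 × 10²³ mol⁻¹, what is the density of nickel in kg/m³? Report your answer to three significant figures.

An FCC unit cell contains Z = 4 atoms.
Cell volume: a³ = (3.52 Å)³ = (3.520 × 10^-8 cm)³ = 4.361 × 10^-23 cm³.
ρ = Z·M/(N_A·a³) = 4 × 58.69 / (6.022 × 10²³ × 4.361 × 10^-23) = 8.938 g/cm³ = 8940 kg/m³.

8940 kg/m³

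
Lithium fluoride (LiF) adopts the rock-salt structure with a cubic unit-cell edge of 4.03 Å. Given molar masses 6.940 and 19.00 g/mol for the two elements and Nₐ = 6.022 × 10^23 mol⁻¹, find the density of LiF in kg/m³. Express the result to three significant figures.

2630 kg/m³

The rock-salt structure contains Z = 4 formula units per cell; M(LiF) = 6.940 + 19.00 = 25.94 g/mol.
a³ = (4.030 × 10^-8 cm)³ = 6.545 × 10^-23 cm³.
ρ = 4 × 25.94 / (6.022 × 10²³ × 6.545 × 10^-23) = 2.633 g/cm³ = 2630 kg/m³.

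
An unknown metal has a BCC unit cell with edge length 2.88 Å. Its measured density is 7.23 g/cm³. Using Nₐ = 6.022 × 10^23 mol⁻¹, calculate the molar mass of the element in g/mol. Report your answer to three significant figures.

A BCC cell has Z = 2 atoms; a = 2.880 × 10^-8 cm.
M = ρ·N_A·a³/Z = 7.23 × 6.022 × 10²³ × 2.389 × 10^-23 / 2 = 52.0 g/mol.

52.0 g/mol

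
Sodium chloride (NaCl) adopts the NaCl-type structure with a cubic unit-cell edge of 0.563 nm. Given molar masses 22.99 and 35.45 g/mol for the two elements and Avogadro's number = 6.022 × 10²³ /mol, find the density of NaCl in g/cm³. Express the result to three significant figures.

2.18 g/cm³

The NaCl-type structure contains Z = 4 formula units per cell; M(NaCl) = 22.99 + 35.45 = 58.44 g/mol.
a³ = (5.630 × 10^-8 cm)³ = 1.785 × 10^-22 cm³.
ρ = 4 × 58.44 / (6.022 × 10²³ × 1.785 × 10^-22) = 2.175 g/cm³.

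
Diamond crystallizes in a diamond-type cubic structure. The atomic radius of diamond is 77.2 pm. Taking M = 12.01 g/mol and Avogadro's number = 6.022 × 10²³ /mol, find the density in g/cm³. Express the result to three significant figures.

In a diamond cubic lattice, nearest neighbors lie along the body diagonal with √3·a = 8r, giving a = 356.6 pm = 3.566 × 10^-8 cm.
With Z = 8, ρ = Z·M/(N_A·a³) = 8 × 12.01 / (6.022 × 10²³ × 4.534 × 10^-23) = 3.519 g/cm³.

3.52 g/cm³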